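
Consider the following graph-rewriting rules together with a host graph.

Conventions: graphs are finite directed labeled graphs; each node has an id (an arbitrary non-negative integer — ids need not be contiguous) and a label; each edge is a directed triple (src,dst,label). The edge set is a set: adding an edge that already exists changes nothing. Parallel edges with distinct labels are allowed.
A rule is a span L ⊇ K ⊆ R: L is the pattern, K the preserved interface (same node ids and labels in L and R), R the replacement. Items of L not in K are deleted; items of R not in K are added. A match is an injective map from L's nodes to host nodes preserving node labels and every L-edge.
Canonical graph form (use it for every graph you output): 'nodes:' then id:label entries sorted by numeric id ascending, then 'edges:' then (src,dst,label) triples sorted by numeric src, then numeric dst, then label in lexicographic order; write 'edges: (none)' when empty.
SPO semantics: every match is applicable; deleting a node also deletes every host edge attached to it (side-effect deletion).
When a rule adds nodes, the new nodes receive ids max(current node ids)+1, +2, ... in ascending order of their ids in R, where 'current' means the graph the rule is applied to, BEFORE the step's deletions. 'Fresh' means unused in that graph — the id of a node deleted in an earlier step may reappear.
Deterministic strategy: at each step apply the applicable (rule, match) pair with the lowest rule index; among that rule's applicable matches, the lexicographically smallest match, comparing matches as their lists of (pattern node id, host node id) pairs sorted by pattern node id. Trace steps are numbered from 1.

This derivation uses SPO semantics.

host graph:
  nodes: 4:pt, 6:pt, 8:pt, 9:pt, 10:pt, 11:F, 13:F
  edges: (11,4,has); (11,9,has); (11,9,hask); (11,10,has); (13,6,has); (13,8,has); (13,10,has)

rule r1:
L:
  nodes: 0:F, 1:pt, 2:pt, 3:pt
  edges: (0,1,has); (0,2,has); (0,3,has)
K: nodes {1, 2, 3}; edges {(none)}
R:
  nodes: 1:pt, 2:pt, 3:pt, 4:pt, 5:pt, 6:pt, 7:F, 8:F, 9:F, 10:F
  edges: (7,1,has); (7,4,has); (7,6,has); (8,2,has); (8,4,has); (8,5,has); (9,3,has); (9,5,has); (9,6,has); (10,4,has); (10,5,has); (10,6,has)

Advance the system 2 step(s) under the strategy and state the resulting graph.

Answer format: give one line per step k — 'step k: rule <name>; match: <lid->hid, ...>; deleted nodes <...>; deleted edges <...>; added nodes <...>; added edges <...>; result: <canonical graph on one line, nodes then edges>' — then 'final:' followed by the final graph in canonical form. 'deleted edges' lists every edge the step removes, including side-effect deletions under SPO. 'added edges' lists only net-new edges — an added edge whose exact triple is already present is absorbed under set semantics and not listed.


step 1: rule r1; match: 0->11, 1->4, 2->9, 3->10; deleted nodes 11; deleted edges (11,4,has); (11,9,has); (11,9,hask); (11,10,has); added nodes 14, 15, 16, 17, 18, 19, 20; added edges (17,4,has); (17,14,has); (17,16,has); (18,9,has); (18,14,has); (18,15,has); (19,10,has); (19,15,has); (19,16,has); (20,14,has); (20,15,has); (20,16,has); result: nodes: 4:pt, 6:pt, 8:pt, 9:pt, 10:pt, 13:F, 14:pt, 15:pt, 16:pt, 17:F, 18:F, 19:F, 20:F edges: (13,6,has); (13,8,has); (13,10,has); (17,4,has); (17,14,has); (17,16,has); (18,9,has); (18,14,has); (18,15,has); (19,10,has); (19,15,has); (19,16,has); (20,14,has); (20,15,has); (20,16,has)
step 2: rule r1; match: 0->13, 1->6, 2->8, 3->10; deleted nodes 13; deleted edges (13,6,has); (13,8,has); (13,10,has); added nodes 21, 22, 23, 24, 25, 26, 27; added edges (24,6,has); (24,21,has); (24,23,has); (25,8,has); (25,21,has); (25,22,has); (26,10,has); (26,22,has); (26,23,has); (27,21,has); (27,22,has); (27,23,has); result: nodes: 4:pt, 6:pt, 8:pt, 9:pt, 10:pt, 14:pt, 15:pt, 16:pt, 17:F, 18:F, 19:F, 20:F, 21:pt, 22:pt, 23:pt, 24:F, 25:F, 26:F, 27:F edges: (17,4,has); (17,14,has); (17,16,has); (18,9,has); (18,14,has); (18,15,has); (19,10,has); (19,15,has); (19,16,has); (20,14,has); (20,15,has); (20,16,has); (24,6,has); (24,21,has); (24,23,has); (25,8,has); (25,21,has); (25,22,has); (26,10,has); (26,22,has); (26,23,has); (27,21,has); (27,22,has); (27,23,has)
final:
nodes: 4:pt, 6:pt, 8:pt, 9:pt, 10:pt, 14:pt, 15:pt, 16:pt, 17:F, 18:F, 19:F, 20:F, 21:pt, 22:pt, 23:pt, 24:F, 25:F, 26:F, 27:F
edges: (17,4,has); (17,14,has); (17,16,has); (18,9,has); (18,14,has); (18,15,has); (19,10,has); (19,15,has); (19,16,has); (20,14,has); (20,15,has); (20,16,has); (24,6,has); (24,21,has); (24,23,has); (25,8,has); (25,21,has); (25,22,has); (26,10,has); (26,22,has); (26,23,has); (27,21,has); (27,22,has); (27,23,has)


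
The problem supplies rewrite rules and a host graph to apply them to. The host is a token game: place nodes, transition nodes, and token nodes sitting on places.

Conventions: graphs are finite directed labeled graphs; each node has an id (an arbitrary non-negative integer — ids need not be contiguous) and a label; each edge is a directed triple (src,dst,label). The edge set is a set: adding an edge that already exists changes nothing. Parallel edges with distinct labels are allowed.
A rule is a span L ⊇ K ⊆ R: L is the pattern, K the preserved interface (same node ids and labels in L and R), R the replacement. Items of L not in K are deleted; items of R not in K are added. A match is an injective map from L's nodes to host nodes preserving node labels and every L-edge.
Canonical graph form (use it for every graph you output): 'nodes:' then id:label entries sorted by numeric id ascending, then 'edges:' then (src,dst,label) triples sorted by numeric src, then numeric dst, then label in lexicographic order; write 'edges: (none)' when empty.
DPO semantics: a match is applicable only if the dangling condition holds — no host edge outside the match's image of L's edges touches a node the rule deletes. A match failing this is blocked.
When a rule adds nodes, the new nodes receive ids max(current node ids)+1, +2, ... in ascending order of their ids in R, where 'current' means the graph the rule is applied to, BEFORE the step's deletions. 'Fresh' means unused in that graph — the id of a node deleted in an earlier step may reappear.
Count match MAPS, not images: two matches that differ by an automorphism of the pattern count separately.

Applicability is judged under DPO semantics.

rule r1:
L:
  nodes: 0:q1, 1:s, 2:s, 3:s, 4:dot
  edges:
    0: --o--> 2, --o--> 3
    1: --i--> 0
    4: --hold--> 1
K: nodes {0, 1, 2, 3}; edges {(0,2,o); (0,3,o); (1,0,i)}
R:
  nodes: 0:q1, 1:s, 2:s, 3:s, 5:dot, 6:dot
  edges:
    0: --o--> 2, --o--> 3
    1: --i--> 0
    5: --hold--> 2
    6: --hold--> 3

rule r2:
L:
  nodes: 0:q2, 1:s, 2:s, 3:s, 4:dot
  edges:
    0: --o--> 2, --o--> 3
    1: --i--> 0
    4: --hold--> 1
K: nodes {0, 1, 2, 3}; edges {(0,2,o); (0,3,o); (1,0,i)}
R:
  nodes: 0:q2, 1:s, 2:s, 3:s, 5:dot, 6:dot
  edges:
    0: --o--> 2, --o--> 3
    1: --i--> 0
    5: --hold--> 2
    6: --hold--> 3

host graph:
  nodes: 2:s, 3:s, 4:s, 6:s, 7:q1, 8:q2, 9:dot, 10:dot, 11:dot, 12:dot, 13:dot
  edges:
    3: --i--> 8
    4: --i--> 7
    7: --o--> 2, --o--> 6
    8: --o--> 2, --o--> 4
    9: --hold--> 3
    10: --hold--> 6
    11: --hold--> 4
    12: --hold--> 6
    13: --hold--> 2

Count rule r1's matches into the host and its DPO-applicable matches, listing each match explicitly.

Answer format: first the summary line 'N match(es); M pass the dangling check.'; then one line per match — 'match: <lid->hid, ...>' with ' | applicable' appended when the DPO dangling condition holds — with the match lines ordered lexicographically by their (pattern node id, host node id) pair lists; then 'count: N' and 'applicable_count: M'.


2 match(es); 2 pass the dangling check.
match: 0->7, 1->4, 2->2, 3->6, 4->11 | applicable
match: 0->7, 1->4, 2->6, 3->2, 4->11 | applicable
count: 2
applicable_count: 2


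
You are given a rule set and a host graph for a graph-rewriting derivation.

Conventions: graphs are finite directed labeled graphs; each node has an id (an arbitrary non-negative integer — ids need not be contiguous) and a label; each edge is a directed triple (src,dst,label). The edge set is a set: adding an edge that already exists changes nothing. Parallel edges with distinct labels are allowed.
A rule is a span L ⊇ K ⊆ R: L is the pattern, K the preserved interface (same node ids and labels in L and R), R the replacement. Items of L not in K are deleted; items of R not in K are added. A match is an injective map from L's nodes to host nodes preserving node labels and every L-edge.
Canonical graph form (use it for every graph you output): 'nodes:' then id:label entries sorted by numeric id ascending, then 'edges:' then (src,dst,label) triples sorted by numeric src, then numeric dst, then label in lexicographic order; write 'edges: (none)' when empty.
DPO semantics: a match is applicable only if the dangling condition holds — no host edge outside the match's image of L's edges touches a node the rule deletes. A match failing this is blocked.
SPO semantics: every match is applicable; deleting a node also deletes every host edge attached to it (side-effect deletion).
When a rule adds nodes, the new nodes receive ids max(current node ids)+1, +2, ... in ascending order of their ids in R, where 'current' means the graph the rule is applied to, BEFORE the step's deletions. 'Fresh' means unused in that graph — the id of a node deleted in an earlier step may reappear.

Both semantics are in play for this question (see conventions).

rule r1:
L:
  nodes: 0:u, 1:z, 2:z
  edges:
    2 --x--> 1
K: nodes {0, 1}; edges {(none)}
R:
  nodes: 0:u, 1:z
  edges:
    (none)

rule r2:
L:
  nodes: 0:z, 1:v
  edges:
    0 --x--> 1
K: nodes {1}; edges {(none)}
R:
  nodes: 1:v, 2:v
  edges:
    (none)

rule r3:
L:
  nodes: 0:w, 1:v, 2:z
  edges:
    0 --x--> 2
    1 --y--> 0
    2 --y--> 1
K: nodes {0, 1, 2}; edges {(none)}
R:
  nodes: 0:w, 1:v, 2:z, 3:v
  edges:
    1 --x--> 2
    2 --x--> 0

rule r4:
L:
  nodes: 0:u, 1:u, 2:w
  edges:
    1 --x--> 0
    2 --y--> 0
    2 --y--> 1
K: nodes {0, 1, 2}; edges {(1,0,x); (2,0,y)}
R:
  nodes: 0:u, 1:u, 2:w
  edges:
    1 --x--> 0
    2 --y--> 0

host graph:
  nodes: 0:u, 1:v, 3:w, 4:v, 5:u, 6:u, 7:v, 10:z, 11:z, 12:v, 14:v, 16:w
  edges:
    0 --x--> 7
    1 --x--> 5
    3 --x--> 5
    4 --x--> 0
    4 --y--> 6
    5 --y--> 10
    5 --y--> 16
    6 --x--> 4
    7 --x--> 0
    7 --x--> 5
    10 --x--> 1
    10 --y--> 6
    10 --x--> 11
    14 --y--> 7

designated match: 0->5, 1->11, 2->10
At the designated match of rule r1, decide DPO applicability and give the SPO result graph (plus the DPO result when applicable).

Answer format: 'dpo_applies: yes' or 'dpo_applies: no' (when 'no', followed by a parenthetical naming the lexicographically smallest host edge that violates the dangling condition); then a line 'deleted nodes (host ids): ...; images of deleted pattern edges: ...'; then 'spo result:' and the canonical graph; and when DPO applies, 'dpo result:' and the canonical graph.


dpo_applies: no
(the rule deletes node 10, which keeps host edge (5,10,y) outside the match image — the dangling condition fails, DPO blocks; SPO proceeds and side-deletes such edges)
deleted nodes (host ids): 10; images of deleted pattern edges: (10,11,x)
spo result:
nodes: 0:u, 1:v, 3:w, 4:v, 5:u, 6:u, 7:v, 11:z, 12:v, 14:v, 16:w
edges: (0,7,x); (1,5,x); (3,5,x); (4,0,x); (4,6,y); (5,16,y); (6,4,x); (7,0,x); (7,5,x); (14,7,y)


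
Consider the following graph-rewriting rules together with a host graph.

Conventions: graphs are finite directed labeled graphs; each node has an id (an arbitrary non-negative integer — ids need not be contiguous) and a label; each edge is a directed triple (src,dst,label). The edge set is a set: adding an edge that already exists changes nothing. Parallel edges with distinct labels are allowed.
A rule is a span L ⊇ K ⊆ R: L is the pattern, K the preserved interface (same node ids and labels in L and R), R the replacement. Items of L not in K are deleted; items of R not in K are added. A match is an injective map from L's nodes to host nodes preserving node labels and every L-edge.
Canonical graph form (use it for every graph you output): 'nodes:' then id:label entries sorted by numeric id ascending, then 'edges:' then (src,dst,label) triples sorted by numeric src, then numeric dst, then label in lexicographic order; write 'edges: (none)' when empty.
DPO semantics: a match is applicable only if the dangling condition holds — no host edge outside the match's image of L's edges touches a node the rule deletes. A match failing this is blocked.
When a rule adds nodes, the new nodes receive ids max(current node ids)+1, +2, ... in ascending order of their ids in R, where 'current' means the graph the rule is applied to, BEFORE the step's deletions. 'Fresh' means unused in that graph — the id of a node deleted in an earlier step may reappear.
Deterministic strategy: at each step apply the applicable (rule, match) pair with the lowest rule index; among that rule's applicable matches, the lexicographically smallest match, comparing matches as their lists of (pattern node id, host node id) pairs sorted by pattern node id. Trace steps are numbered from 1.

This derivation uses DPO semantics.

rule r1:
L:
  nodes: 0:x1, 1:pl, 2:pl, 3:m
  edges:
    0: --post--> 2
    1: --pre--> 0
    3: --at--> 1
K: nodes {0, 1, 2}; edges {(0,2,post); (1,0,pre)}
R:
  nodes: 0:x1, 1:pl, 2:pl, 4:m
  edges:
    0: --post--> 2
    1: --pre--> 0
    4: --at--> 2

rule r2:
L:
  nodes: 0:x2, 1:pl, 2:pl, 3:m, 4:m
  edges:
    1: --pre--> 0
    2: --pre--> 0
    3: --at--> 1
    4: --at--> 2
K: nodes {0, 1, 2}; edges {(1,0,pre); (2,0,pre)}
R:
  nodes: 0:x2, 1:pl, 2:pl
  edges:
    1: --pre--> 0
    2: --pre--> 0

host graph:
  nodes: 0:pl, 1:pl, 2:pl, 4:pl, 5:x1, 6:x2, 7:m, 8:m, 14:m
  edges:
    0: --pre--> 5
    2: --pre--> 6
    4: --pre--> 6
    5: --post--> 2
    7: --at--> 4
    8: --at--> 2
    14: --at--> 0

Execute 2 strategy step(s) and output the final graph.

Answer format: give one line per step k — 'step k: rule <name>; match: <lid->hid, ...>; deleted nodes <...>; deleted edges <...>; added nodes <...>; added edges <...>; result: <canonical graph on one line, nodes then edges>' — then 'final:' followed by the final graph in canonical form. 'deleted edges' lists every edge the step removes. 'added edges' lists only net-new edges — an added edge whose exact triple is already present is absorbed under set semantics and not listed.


step 1: rule r1; match: 0->5, 1->0, 2->2, 3->14; deleted nodes 14; deleted edges (14,0,at); added nodes 15; added edges (15,2,at); result: nodes: 0:pl, 1:pl, 2:pl, 4:pl, 5:x1, 6:x2, 7:m, 8:m, 15:m edges: (0,5,pre); (2,6,pre); (4,6,pre); (5,2,post); (7,4,at); (8,2,at); (15,2,at)
step 2: rule r2; match: 0->6, 1->2, 2->4, 3->8, 4->7; deleted nodes 7, 8; deleted edges (7,4,at); (8,2,at); added nodes (none); added edges (none); result: nodes: 0:pl, 1:pl, 2:pl, 4:pl, 5:x1, 6:x2, 15:m edges: (0,5,pre); (2,6,pre); (4,6,pre); (5,2,post); (15,2,at)
final:
nodes: 0:pl, 1:pl, 2:pl, 4:pl, 5:x1, 6:x2, 15:m
edges: (0,5,pre); (2,6,pre); (4,6,pre); (5,2,post); (15,2,at)


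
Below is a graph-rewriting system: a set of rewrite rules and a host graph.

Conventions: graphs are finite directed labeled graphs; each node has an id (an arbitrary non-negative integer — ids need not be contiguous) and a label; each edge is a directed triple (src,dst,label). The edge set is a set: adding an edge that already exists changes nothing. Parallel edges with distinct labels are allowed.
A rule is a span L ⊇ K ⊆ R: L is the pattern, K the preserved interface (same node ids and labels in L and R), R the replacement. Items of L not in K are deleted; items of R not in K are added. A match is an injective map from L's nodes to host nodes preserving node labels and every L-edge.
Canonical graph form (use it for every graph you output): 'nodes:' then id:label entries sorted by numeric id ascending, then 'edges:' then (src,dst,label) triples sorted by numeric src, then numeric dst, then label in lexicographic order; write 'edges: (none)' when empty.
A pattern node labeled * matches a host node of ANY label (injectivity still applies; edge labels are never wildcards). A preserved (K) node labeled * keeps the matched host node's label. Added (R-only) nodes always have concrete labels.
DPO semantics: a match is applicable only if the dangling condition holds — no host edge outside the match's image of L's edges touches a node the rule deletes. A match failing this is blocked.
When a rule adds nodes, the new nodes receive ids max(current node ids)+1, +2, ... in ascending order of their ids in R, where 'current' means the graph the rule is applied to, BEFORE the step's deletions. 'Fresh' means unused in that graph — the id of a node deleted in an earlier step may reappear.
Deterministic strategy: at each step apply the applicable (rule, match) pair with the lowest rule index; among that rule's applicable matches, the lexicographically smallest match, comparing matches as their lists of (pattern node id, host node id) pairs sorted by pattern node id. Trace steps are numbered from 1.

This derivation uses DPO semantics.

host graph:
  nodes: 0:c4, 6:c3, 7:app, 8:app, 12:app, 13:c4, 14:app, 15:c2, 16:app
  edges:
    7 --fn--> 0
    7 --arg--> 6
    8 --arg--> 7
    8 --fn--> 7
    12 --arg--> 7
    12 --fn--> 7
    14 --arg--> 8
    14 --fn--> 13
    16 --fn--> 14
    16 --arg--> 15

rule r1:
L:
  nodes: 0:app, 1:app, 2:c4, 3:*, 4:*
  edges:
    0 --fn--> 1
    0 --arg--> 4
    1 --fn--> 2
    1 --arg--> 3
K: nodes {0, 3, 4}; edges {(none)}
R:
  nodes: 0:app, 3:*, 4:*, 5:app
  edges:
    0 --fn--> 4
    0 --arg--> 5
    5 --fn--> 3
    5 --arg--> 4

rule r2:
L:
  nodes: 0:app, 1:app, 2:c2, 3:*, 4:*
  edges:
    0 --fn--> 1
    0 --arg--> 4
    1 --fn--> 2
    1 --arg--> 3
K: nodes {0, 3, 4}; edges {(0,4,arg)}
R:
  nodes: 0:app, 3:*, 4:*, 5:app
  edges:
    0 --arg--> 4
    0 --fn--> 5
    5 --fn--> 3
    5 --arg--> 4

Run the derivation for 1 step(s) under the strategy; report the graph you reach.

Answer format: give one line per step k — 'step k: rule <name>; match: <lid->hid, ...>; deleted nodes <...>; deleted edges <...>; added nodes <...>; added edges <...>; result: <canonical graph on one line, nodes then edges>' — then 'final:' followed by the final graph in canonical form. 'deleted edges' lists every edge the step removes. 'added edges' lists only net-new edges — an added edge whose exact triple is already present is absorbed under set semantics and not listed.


step 1: rule r1; match: 0->16, 1->14, 2->13, 3->8, 4->15; deleted nodes 13, 14; deleted edges (14,8,arg); (14,13,fn); (16,14,fn); (16,15,arg); added nodes 17; added edges (16,15,fn); (16,17,arg); (17,8,fn); (17,15,arg); result: nodes: 0:c4, 6:c3, 7:app, 8:app, 12:app, 15:c2, 16:app, 17:app edges: (7,0,fn); (7,6,arg); (8,7,arg); (8,7,fn); (12,7,arg); (12,7,fn); (16,15,fn); (16,17,arg); (17,8,fn); (17,15,arg)
final:
nodes: 0:c4, 6:c3, 7:app, 8:app, 12:app, 15:c2, 16:app, 17:app
edges: (7,0,fn); (7,6,arg); (8,7,arg); (8,7,fn); (12,7,arg); (12,7,fn); (16,15,fn); (16,17,arg); (17,8,fn); (17,15,arg)


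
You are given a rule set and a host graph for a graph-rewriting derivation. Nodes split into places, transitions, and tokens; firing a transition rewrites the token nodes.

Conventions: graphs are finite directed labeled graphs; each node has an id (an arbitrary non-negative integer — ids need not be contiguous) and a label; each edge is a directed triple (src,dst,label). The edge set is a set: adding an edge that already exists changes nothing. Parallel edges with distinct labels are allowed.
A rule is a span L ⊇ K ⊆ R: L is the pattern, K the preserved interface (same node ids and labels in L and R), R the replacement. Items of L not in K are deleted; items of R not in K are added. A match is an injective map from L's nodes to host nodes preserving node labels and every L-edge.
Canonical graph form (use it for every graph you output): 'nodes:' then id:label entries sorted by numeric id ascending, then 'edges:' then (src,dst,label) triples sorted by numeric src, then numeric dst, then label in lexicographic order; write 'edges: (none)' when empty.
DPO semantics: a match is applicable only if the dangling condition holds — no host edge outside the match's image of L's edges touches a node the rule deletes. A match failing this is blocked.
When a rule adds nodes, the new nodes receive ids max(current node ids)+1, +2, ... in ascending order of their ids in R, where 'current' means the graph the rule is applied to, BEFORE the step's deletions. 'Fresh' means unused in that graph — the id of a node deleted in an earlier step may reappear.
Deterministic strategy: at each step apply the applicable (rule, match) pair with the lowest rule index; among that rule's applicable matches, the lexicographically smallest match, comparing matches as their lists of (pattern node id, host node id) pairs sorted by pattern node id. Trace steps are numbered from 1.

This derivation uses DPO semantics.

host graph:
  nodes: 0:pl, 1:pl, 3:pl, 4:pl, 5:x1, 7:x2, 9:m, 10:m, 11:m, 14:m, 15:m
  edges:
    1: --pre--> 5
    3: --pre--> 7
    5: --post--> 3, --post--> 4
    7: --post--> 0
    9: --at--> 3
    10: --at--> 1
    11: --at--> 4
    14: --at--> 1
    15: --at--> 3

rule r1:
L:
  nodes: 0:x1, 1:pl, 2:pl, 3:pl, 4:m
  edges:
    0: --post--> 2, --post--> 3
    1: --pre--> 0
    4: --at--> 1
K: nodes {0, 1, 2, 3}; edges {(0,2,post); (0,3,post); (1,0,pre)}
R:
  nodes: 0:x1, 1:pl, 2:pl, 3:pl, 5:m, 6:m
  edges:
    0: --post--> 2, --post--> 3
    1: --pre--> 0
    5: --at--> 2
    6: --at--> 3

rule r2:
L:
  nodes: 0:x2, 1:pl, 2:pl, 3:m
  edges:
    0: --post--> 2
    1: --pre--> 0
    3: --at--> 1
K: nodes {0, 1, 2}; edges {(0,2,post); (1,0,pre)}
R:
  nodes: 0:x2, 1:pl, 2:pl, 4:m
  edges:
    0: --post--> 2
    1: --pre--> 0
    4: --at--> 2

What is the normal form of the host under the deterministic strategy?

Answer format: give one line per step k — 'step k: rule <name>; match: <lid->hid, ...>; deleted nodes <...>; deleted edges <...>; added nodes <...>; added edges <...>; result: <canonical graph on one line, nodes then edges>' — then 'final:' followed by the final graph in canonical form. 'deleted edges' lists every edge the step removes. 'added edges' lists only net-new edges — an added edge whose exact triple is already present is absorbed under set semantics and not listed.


step 1: rule r1; match: 0->5, 1->1, 2->3, 3->4, 4->10; deleted nodes 10; deleted edges (10,1,at); added nodes 16, 17; added edges (16,3,at); (17,4,at); result: nodes: 0:pl, 1:pl, 3:pl, 4:pl, 5:x1, 7:x2, 9:m, 11:m, 14:m, 15:m, 16:m, 17:m edges: (1,5,pre); (3,7,pre); (5,3,post); (5,4,post); (7,0,post); (9,3,at); (11,4,at); (14,1,at); (15,3,at); (16,3,at); (17,4,at)
step 2: rule r1; match: 0->5, 1->1, 2->3, 3->4, 4->14; deleted nodes 14; deleted edges (14,1,at); added nodes 18, 19; added edges (18,3,at); (19,4,at); result: nodes: 0:pl, 1:pl, 3:pl, 4:pl, 5:x1, 7:x2, 9:m, 11:m, 15:m, 16:m, 17:m, 18:m, 19:m edges: (1,5,pre); (3,7,pre); (5,3,post); (5,4,post); (7,0,post); (9,3,at); (11,4,at); (15,3,at); (16,3,at); (17,4,at); (18,3,at); (19,4,at)
step 3: rule r2; match: 0->7, 1->3, 2->0, 3->9; deleted nodes 9; deleted edges (9,3,at); added nodes 20; added edges (20,0,at); result: nodes: 0:pl, 1:pl, 3:pl, 4:pl, 5:x1, 7:x2, 11:m, 15:m, 16:m, 17:m, 18:m, 19:m, 20:m edges: (1,5,pre); (3,7,pre); (5,3,post); (5,4,post); (7,0,post); (11,4,at); (15,3,at); (16,3,at); (17,4,at); (18,3,at); (19,4,at); (20,0,at)
step 4: rule r2; match: 0->7, 1->3, 2->0, 3->15; deleted nodes 15; deleted edges (15,3,at); added nodes 21; added edges (21,0,at); result: nodes: 0:pl, 1:pl, 3:pl, 4:pl, 5:x1, 7:x2, 11:m, 16:m, 17:m, 18:m, 19:m, 20:m, 21:m edges: (1,5,pre); (3,7,pre); (5,3,post); (5,4,post); (7,0,post); (11,4,at); (16,3,at); (17,4,at); (18,3,at); (19,4,at); (20,0,at); (21,0,at)
step 5: rule r2; match: 0->7, 1->3, 2->0, 3->16; deleted nodes 16; deleted edges (16,3,at); added nodes 22; added edges (22,0,at); result: nodes: 0:pl, 1:pl, 3:pl, 4:pl, 5:x1, 7:x2, 11:m, 17:m, 18:m, 19:m, 20:m, 21:m, 22:m edges: (1,5,pre); (3,7,pre); (5,3,post); (5,4,post); (7,0,post); (11,4,at); (17,4,at); (18,3,at); (19,4,at); (20,0,at); (21,0,at); (22,0,at)
step 6: rule r2; match: 0->7, 1->3, 2->0, 3->18; deleted nodes 18; deleted edges (18,3,at); added nodes 23; added edges (23,0,at); result: nodes: 0:pl, 1:pl, 3:pl, 4:pl, 5:x1, 7:x2, 11:m, 17:m, 19:m, 20:m, 21:m, 22:m, 23:m edges: (1,5,pre); (3,7,pre); (5,3,post); (5,4,post); (7,0,post); (11,4,at); (17,4,at); (19,4,at); (20,0,at); (21,0,at); (22,0,at); (23,0,at)
final:
nodes: 0:pl, 1:pl, 3:pl, 4:pl, 5:x1, 7:x2, 11:m, 17:m, 19:m, 20:m, 21:m, 22:m, 23:m
edges: (1,5,pre); (3,7,pre); (5,3,post); (5,4,post); (7,0,post); (11,4,at); (17,4,at); (19,4,at); (20,0,at); (21,0,at); (22,0,at); (23,0,at)


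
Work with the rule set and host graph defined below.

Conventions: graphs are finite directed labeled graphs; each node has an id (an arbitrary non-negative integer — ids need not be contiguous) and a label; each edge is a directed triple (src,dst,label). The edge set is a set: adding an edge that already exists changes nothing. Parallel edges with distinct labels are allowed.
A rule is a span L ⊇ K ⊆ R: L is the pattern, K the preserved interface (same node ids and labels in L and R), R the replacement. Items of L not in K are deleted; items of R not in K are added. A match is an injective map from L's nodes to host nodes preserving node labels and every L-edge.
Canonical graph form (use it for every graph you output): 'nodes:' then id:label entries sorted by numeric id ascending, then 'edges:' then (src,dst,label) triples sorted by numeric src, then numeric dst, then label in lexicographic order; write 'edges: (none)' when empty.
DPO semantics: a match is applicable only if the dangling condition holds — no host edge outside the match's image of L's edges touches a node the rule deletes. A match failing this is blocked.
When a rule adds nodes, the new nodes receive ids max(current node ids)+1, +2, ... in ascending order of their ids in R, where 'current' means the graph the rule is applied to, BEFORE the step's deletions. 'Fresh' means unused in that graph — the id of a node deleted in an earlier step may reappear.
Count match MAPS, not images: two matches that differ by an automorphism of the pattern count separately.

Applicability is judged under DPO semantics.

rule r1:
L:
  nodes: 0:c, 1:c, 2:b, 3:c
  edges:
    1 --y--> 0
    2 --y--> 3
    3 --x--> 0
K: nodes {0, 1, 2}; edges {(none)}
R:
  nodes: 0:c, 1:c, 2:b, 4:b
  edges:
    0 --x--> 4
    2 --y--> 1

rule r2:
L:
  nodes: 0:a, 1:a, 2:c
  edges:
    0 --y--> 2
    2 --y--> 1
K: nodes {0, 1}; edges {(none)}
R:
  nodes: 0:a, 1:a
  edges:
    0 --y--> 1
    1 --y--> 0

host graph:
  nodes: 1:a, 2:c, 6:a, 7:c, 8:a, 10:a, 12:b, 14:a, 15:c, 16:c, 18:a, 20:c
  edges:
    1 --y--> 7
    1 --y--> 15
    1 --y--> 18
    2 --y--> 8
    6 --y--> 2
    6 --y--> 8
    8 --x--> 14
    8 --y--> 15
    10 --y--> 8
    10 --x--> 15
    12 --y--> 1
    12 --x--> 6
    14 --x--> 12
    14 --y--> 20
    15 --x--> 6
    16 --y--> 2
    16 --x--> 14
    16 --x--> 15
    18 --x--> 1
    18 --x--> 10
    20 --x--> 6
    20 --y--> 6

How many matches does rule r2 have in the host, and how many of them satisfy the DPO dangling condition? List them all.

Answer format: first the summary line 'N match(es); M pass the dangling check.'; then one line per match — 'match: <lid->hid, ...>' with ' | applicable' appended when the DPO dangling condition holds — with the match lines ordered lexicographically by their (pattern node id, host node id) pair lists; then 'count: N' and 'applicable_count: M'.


2 match(es); 0 pass the dangling check.
match: 0->6, 1->8, 2->2
match: 0->14, 1->6, 2->20
count: 2
applicable_count: 0


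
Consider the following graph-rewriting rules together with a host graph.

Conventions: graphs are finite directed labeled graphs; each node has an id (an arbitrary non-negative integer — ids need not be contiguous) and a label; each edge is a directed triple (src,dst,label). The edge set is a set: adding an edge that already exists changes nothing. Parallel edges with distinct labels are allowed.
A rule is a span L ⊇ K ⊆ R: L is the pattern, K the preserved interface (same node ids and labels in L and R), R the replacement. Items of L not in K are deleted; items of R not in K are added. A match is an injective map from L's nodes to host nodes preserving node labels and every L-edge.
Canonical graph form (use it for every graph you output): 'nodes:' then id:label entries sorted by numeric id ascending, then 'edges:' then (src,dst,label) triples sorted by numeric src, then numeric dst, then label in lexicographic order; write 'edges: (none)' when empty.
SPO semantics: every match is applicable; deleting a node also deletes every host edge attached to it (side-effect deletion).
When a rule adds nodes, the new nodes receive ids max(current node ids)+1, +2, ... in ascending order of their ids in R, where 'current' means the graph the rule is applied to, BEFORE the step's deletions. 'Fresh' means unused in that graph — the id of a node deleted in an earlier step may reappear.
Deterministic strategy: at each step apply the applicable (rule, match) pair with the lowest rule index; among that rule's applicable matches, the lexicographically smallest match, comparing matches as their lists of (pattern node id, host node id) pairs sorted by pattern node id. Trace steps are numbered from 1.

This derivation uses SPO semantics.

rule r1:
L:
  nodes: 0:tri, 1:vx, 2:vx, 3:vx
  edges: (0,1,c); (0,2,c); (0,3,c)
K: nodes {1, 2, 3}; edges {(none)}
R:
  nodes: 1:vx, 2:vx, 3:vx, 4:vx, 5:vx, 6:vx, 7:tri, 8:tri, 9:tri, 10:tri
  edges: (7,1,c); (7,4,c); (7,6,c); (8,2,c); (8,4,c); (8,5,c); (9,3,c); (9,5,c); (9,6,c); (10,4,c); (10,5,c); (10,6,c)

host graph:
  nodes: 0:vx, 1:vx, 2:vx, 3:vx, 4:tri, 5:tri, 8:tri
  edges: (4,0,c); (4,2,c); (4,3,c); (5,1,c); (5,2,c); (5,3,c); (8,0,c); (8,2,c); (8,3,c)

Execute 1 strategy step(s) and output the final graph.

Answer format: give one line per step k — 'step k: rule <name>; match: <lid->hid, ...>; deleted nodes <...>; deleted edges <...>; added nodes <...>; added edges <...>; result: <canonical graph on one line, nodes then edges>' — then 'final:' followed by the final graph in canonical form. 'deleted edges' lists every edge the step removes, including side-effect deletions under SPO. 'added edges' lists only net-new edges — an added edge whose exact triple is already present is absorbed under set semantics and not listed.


step 1: rule r1; match: 0->4, 1->0, 2->2, 3->3; deleted nodes 4; deleted edges (4,0,c); (4,2,c); (4,3,c); added nodes 9, 10, 11, 12, 13, 14, 15; added edges (12,0,c); (12,9,c); (12,11,c); (13,2,c); (13,9,c); (13,10,c); (14,3,c); (14,10,c); (14,11,c); (15,9,c); (15,10,c); (15,11,c); result: nodes: 0:vx, 1:vx, 2:vx, 3:vx, 5:tri, 8:tri, 9:vx, 10:vx, 11:vx, 12:tri, 13:tri, 14:tri, 15:tri edges: (5,1,c); (5,2,c); (5,3,c); (8,0,c); (8,2,c); (8,3,c); (12,0,c); (12,9,c); (12,11,c); (13,2,c); (13,9,c); (13,10,c); (14,3,c); (14,10,c); (14,11,c); (15,9,c); (15,10,c); (15,11,c)
final:
nodes: 0:vx, 1:vx, 2:vx, 3:vx, 5:tri, 8:tri, 9:vx, 10:vx, 11:vx, 12:tri, 13:tri, 14:tri, 15:tri
edges: (5,1,c); (5,2,c); (5,3,c); (8,0,c); (8,2,c); (8,3,c); (12,0,c); (12,9,c); (12,11,c); (13,2,c); (13,9,c); (13,10,c); (14,3,c); (14,10,c); (14,11,c); (15,9,c); (15,10,c); (15,11,c)


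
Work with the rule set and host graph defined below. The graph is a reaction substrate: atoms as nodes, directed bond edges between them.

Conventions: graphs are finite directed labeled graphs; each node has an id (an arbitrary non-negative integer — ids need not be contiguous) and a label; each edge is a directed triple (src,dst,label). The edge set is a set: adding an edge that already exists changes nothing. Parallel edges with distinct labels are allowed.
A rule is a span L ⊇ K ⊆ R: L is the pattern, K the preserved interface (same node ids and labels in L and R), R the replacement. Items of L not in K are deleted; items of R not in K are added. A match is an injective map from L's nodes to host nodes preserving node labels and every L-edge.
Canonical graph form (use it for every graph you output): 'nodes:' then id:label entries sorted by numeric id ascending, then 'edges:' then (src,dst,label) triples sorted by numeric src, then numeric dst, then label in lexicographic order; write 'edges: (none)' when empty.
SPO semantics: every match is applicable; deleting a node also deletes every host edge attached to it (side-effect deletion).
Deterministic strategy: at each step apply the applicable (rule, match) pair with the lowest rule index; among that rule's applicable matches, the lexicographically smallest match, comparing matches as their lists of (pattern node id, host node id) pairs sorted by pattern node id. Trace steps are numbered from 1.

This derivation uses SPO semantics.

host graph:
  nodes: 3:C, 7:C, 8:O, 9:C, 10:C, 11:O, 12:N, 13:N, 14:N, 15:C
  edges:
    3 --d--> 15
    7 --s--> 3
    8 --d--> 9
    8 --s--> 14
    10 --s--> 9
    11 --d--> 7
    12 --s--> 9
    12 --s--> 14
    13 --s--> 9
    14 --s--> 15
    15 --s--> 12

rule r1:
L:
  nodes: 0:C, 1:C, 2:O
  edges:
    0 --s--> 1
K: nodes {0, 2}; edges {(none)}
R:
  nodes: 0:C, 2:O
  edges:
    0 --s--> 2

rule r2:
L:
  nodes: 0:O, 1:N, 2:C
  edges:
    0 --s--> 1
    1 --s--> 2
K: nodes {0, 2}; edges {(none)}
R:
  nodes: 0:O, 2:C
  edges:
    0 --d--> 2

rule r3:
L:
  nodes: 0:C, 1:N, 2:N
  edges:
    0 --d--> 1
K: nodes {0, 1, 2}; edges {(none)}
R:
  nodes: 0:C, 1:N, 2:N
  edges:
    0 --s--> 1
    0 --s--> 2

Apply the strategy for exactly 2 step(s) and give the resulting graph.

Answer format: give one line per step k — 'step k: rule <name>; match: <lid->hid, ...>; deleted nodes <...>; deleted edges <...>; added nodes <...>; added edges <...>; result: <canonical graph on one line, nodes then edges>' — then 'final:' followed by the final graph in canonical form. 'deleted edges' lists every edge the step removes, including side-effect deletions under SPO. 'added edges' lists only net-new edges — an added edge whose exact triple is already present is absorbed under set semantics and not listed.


step 1: rule r1; match: 0->7, 1->3, 2->8; deleted nodes 3; deleted edges (3,15,d); (7,3,s); added nodes (none); added edges (7,8,s); result: nodes: 7:C, 8:O, 9:C, 10:C, 11:O, 12:N, 13:N, 14:N, 15:C edges: (7,8,s); (8,9,d); (8,14,s); (10,9,s); (11,7,d); (12,9,s); (12,14,s); (13,9,s); (14,15,s); (15,12,s)
step 2: rule r1; match: 0->10, 1->9, 2->8; deleted nodes 9; deleted edges (8,9,d); (10,9,s); (12,9,s); (13,9,s); added nodes (none); added edges (10,8,s); result: nodes: 7:C, 8:O, 10:C, 11:O, 12:N, 13:N, 14:N, 15:C edges: (7,8,s); (8,14,s); (10,8,s); (11,7,d); (12,14,s); (14,15,s); (15,12,s)
final:
nodes: 7:C, 8:O, 10:C, 11:O, 12:N, 13:N, 14:N, 15:C
edges: (7,8,s); (8,14,s); (10,8,s); (11,7,d); (12,14,s); (14,15,s); (15,12,s)


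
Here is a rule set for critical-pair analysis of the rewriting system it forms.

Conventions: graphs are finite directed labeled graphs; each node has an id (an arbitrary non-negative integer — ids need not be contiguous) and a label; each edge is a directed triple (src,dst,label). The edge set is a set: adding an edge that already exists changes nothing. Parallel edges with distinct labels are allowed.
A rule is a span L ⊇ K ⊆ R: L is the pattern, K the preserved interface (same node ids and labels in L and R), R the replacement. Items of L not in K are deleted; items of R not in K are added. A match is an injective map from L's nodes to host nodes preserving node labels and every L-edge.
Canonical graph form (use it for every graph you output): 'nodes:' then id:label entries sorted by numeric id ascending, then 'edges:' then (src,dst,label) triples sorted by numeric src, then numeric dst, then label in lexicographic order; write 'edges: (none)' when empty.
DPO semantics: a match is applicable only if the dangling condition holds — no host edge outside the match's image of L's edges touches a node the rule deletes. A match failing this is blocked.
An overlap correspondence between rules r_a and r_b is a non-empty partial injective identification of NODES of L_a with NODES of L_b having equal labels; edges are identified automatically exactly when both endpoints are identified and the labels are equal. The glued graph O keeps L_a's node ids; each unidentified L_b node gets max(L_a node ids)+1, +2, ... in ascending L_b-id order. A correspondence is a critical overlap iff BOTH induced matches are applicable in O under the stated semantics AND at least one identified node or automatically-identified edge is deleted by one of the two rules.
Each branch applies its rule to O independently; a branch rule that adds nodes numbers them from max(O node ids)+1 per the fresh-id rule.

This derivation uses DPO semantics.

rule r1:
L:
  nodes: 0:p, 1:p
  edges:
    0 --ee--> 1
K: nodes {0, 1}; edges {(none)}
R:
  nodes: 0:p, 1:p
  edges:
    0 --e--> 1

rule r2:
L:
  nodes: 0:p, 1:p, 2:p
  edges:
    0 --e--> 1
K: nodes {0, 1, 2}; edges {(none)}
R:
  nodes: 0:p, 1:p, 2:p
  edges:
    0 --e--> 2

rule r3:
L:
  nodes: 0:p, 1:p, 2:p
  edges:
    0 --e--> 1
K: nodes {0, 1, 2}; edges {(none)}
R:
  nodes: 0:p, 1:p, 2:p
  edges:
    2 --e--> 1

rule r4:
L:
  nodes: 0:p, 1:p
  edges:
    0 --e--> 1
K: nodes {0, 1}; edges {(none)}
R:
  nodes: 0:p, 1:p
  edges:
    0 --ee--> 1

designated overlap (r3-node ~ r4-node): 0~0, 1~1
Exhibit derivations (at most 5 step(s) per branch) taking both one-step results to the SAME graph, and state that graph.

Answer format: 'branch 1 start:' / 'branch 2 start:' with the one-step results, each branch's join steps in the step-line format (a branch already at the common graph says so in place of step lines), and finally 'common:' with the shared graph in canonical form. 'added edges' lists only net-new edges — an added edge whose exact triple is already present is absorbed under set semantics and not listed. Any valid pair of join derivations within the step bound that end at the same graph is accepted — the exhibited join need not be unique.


branch 1 start:
nodes: 0:p, 1:p, 2:p
edges: (2,1,e)
branch 2 start:
nodes: 0:p, 1:p, 2:p
edges: (0,1,ee)
branch 1 step 1: rule r3; match: 0->2, 1->1, 2->0; deleted nodes (none); deleted edges (2,1,e); added nodes (none); added edges (0,1,e); result: nodes: 0:p, 1:p, 2:p edges: (0,1,e)
branch 2 step 1: rule r1; match: 0->0, 1->1; deleted nodes (none); deleted edges (0,1,ee); added nodes (none); added edges (0,1,e); result: nodes: 0:p, 1:p, 2:p edges: (0,1,e)
common:
nodes: 0:p, 1:p, 2:p
edges: (0,1,e)


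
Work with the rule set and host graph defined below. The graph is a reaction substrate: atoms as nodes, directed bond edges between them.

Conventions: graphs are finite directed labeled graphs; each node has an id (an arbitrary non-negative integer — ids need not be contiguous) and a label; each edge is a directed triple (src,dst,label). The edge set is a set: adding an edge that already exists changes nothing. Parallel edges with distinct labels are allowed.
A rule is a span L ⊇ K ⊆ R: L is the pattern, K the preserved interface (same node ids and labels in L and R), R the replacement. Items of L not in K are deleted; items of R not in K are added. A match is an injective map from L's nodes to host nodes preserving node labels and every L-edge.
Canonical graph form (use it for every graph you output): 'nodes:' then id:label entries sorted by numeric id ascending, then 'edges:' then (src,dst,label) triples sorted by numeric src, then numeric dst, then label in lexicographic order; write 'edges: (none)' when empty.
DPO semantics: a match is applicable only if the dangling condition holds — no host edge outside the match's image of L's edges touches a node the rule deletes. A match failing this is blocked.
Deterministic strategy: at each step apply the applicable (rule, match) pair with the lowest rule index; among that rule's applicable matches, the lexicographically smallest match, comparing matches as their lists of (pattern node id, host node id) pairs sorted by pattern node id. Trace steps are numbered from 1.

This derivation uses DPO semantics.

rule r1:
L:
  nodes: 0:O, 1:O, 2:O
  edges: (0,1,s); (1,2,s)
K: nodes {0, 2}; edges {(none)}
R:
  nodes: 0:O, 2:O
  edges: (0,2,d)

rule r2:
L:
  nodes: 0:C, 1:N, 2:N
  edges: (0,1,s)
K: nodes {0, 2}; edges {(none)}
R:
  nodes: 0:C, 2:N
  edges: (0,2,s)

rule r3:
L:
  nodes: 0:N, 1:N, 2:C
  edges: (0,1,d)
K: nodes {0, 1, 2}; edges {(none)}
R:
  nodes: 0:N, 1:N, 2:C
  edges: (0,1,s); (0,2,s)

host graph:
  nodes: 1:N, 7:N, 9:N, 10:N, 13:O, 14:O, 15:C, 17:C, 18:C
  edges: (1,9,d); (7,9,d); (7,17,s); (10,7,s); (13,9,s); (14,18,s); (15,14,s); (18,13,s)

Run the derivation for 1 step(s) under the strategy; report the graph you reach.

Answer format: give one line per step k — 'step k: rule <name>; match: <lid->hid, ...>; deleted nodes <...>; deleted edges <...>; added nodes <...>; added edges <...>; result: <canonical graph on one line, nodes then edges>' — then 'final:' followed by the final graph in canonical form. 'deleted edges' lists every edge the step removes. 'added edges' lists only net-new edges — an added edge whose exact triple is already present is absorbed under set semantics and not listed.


step 1: rule r3; match: 0->1, 1->9, 2->15; deleted nodes (none); deleted edges (1,9,d); added nodes (none); added edges (1,9,s); (1,15,s); result: nodes: 1:N, 7:N, 9:N, 10:N, 13:O, 14:O, 15:C, 17:C, 18:C edges: (1,9,s); (1,15,s); (7,9,d); (7,17,s); (10,7,s); (13,9,s); (14,18,s); (15,14,s); (18,13,s)
final:
nodes: 1:N, 7:N, 9:N, 10:N, 13:O, 14:O, 15:C, 17:C, 18:C
edges: (1,9,s); (1,15,s); (7,9,d); (7,17,s); (10,7,s); (13,9,s); (14,18,s); (15,14,s); (18,13,s)
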